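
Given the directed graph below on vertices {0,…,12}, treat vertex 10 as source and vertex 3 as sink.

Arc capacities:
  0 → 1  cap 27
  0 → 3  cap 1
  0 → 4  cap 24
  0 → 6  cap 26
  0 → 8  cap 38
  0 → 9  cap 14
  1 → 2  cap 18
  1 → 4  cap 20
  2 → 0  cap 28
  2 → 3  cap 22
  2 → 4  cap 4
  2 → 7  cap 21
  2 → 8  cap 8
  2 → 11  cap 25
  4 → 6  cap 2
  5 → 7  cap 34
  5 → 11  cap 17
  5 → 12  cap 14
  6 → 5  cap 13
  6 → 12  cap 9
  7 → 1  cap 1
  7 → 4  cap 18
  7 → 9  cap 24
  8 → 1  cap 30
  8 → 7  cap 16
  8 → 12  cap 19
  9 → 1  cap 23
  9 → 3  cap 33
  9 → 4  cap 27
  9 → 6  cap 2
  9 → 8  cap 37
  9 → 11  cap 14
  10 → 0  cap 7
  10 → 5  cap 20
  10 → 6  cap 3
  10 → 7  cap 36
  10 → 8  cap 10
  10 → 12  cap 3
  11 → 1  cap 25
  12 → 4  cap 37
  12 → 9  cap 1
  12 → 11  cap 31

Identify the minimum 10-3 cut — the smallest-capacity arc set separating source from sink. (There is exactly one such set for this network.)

augment #1: 10→0→3 push 1
augment #2: 10→0→9→3 push 6
augment #3: 10→7→9→3 push 24
augment #4: 10→12→9→3 push 1
augment #5: 10→7→1→2→3 push 1
augment #6: 10→8→1→2→3 push 10
augment #7: 10→5→11→1→2→3 push 7
max flow = 50; residual-reachable set from 10 gives S-side
cut edges (S→T): {(1,2), (7,9), (10,0), (12,9)} total cap 50

Min-cut arcs: {(1,2), (7,9), (10,0), (12,9)} (total capacity 50)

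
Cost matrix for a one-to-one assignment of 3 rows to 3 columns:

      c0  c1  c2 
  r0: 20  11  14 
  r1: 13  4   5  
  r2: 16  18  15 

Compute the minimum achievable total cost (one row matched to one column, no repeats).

Minimum assignment cost: 32

optimal assignment: row0→col1 (cost 11), row1→col2 (cost 5), row2→col0 (cost 16)
total = 11 + 5 + 16 = 32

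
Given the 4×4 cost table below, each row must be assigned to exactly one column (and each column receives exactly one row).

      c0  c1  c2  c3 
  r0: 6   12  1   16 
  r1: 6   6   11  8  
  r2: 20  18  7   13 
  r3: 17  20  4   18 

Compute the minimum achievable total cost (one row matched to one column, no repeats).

Minimum assignment cost: 29

optimal assignment: row0→col0 (cost 6), row1→col1 (cost 6), row2→col3 (cost 13), row3→col2 (cost 4)
total = 6 + 6 + 13 + 4 = 29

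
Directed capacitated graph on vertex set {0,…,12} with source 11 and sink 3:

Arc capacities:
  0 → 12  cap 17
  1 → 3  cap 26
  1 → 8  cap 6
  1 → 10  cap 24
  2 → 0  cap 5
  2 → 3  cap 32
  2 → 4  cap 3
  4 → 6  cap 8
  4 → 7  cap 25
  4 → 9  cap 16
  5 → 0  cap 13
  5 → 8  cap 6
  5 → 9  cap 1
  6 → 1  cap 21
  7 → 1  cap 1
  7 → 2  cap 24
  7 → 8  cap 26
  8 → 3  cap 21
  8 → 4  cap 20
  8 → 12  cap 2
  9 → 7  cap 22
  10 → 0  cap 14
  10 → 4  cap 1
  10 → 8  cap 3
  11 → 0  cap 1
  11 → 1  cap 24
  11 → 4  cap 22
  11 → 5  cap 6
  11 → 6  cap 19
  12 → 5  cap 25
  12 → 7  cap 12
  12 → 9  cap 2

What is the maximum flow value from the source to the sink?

augment #1: 11→1→3 bottleneck 24, total now 24
augment #2: 11→5→8→3 bottleneck 6, total now 30
augment #3: 11→6→1→3 bottleneck 2, total now 32
augment #4: 11→4→7→2→3 bottleneck 22, total now 54
augment #5: 11→6→1→8→3 bottleneck 6, total now 60
augment #6: 11→0→12→7→2→3 bottleneck 1, total now 61
augment #7: 11→6→1→10→8→3 bottleneck 3, total now 64
augment #8: 11→6→1→10→4→7→2→3 bottleneck 1, total now 65
augment #9: 11→6→1→10→0→12→7→8→3 bottleneck 6, total now 71

Maximum flow value: 71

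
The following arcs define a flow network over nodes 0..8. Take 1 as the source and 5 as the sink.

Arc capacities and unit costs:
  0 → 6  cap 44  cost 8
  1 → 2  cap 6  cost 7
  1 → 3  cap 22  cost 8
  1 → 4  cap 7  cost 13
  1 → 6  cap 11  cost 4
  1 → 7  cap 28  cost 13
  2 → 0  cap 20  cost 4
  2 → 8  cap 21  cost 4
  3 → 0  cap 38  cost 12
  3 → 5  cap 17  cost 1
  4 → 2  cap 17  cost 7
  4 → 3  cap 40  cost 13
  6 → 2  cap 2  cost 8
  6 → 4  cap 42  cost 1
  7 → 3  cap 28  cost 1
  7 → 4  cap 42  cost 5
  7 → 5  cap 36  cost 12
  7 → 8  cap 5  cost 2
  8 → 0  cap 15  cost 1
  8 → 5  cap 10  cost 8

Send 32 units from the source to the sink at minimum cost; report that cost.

Minimum cost for 32 units: 484

shortest-cost path #1: 1→3→5 push 17 @ unit cost 9 (adds 153)
shortest-cost path #2: 1→2→8→5 push 6 @ unit cost 19 (adds 114)
shortest-cost path #3: 1→7→8→5 push 4 @ unit cost 23 (adds 92)
shortest-cost path #4: 1→7→5 push 5 @ unit cost 25 (adds 125)
total cost = 484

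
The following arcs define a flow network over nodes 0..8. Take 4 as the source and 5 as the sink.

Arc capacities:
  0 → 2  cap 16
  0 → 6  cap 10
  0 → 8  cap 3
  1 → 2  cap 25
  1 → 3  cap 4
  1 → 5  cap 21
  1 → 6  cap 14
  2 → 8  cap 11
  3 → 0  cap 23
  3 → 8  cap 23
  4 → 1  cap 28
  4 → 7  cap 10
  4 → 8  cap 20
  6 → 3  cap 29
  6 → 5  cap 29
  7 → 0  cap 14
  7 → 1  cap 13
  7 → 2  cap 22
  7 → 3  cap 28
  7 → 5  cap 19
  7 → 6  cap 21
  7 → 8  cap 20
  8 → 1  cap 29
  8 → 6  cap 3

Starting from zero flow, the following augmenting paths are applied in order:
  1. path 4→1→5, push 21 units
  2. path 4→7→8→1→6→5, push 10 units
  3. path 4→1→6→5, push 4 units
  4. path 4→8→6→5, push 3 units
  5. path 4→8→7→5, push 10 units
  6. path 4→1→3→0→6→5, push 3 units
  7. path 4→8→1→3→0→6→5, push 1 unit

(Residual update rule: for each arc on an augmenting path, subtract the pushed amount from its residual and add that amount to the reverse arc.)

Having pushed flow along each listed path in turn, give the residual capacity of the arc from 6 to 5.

Residual capacity of (6,5): 8

after path 1 (4→1→5, push 21): res(6,5)=29
after path 2 (4→7→8→1→6→5, push 10): res(6,5)=19
after path 3 (4→1→6→5, push 4): res(6,5)=15
after path 4 (4→8→6→5, push 3): res(6,5)=12
after path 5 (4→8→7→5, push 10): res(6,5)=12
after path 6 (4→1→3→0→6→5, push 3): res(6,5)=9
after path 7 (4→8→1→3→0→6→5, push 1): res(6,5)=8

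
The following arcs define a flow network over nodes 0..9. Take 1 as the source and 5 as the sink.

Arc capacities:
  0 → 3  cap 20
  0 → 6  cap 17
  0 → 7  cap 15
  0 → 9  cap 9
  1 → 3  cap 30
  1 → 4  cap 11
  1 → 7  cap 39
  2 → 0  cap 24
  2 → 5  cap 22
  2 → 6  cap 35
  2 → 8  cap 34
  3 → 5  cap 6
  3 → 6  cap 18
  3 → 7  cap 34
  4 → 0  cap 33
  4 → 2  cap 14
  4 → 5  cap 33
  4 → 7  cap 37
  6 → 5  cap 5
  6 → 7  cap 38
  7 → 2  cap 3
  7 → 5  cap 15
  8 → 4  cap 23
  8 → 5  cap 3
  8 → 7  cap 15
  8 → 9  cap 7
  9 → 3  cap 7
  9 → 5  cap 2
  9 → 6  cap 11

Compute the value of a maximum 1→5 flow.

Maximum flow value: 40

augment #1: 1→3→5 bottleneck 6, total now 6
augment #2: 1→4→5 bottleneck 11, total now 17
augment #3: 1→7→5 bottleneck 15, total now 32
augment #4: 1→3→6→5 bottleneck 5, total now 37
augment #5: 1→7→2→5 bottleneck 3, total now 40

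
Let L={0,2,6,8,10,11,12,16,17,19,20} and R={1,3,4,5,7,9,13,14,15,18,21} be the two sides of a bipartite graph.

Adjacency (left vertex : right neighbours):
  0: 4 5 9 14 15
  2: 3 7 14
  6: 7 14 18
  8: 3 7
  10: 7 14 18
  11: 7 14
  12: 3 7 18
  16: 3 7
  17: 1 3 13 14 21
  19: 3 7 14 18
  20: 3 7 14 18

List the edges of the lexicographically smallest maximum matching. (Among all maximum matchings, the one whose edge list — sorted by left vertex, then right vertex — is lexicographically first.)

Lex-smallest maximum matching: {(0,4), (2,3), (6,7), (10,14), (12,18), (17,1)}

|M| = 6 (so the lex-smallest maximum matching has 6 edges)
process left vertices in ascending order; for each, take the smallest-labelled available neighbour that still permits 6 edges overall, or leave it unmatched if none does
lex-smallest matching: {0-4, 2-3, 6-7, 10-14, 12-18, 17-1}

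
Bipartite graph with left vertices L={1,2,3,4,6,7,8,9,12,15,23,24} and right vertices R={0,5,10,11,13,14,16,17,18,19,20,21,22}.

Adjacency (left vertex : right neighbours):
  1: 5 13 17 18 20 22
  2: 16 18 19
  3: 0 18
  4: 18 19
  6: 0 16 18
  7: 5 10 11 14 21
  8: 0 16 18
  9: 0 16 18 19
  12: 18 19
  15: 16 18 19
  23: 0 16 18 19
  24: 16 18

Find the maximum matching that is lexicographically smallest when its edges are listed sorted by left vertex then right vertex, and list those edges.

|M| = 6 (so the lex-smallest maximum matching has 6 edges)
process left vertices in ascending order; for each, take the smallest-labelled available neighbour that still permits 6 edges overall, or leave it unmatched if none does
lex-smallest matching: {1-5, 2-16, 3-0, 4-18, 7-10, 9-19}

Lex-smallest maximum matching: {(1,5), (2,16), (3,0), (4,18), (7,10), (9,19)}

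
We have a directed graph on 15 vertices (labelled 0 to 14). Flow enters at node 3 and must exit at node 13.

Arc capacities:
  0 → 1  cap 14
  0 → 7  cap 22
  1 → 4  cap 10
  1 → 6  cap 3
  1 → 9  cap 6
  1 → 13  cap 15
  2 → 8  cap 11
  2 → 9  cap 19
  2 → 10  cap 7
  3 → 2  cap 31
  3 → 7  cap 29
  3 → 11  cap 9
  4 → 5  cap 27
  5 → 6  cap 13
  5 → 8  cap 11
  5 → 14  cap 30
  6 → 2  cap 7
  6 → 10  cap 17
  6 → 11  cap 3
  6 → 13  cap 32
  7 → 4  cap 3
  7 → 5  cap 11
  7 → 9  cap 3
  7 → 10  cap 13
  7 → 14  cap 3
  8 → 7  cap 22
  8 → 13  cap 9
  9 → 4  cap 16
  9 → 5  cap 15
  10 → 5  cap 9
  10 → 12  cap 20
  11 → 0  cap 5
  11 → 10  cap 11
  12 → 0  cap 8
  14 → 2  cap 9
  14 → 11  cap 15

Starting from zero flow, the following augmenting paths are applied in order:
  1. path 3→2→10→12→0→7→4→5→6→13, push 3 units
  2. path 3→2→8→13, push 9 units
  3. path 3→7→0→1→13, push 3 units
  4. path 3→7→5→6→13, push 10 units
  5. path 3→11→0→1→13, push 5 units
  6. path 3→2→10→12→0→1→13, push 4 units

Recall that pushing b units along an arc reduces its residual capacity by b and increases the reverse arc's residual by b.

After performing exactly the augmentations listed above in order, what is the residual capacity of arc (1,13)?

after path 1 (3→2→10→12→0→7→4→5→6→13, push 3): res(1,13)=15
after path 2 (3→2→8→13, push 9): res(1,13)=15
after path 3 (3→7→0→1→13, push 3): res(1,13)=12
after path 4 (3→7→5→6→13, push 10): res(1,13)=12
after path 5 (3→11→0→1→13, push 5): res(1,13)=7
after path 6 (3→2→10→12→0→1→13, push 4): res(1,13)=3

Residual capacity of (1,13): 3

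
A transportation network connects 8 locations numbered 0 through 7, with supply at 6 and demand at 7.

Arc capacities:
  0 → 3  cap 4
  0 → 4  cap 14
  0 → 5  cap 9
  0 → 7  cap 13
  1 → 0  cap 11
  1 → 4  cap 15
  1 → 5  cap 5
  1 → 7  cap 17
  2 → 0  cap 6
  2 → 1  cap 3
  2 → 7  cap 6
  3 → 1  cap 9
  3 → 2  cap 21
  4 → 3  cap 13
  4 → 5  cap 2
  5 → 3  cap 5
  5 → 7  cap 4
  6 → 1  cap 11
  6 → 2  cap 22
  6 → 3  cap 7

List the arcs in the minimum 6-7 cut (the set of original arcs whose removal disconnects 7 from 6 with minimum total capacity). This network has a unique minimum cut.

Min-cut arcs: {(2,0), (2,1), (2,7), (6,1), (6,3)} (total capacity 33)

augment #1: 6→1→7 push 11
augment #2: 6→2→7 push 6
augment #3: 6→2→0→7 push 6
augment #4: 6→2→1→7 push 3
augment #5: 6→3→1→7 push 3
augment #6: 6→3→1→0→7 push 4
max flow = 33; residual-reachable set from 6 gives S-side
cut edges (S→T): {(2,0), (2,1), (2,7), (6,1), (6,3)} total cap 33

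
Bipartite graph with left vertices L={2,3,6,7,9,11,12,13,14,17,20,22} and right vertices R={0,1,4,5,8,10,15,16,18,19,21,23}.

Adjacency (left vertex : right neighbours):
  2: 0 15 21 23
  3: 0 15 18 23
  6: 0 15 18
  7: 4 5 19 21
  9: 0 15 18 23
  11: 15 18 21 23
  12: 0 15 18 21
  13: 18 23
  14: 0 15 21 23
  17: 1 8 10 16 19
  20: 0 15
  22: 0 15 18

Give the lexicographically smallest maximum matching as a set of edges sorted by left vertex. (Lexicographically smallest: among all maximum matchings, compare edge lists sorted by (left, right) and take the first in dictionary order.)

Lex-smallest maximum matching: {(2,0), (3,15), (6,18), (7,4), (9,23), (11,21), (17,1)}

|M| = 7 (so the lex-smallest maximum matching has 7 edges)
process left vertices in ascending order; for each, take the smallest-labelled available neighbour that still permits 7 edges overall, or leave it unmatched if none does
lex-smallest matching: {2-0, 3-15, 6-18, 7-4, 9-23, 11-21, 17-1}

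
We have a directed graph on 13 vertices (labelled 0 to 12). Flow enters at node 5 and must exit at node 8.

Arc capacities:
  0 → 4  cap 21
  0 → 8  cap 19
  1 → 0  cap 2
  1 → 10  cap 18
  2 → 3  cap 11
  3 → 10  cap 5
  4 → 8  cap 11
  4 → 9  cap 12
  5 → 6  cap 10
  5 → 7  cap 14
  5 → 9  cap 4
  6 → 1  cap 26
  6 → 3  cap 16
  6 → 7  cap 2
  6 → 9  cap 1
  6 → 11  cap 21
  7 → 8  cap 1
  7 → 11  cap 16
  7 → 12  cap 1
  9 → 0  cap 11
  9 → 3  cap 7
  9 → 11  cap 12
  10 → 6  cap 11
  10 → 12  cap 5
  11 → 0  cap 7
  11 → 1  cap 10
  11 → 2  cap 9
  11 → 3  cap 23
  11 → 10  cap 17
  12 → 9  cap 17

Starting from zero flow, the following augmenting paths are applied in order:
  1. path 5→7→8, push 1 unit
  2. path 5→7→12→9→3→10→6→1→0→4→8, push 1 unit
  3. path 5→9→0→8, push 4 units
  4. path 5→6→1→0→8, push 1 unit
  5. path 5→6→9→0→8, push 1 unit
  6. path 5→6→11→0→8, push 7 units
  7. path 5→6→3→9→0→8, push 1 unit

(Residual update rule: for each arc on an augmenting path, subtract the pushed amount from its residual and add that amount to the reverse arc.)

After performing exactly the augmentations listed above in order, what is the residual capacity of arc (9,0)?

Residual capacity of (9,0): 5

after path 1 (5→7→8, push 1): res(9,0)=11
after path 2 (5→7→12→9→3→10→6→1→0→4→8, push 1): res(9,0)=11
after path 3 (5→9→0→8, push 4): res(9,0)=7
after path 4 (5→6→1→0→8, push 1): res(9,0)=7
after path 5 (5→6→9→0→8, push 1): res(9,0)=6
after path 6 (5→6→11→0→8, push 7): res(9,0)=6
after path 7 (5→6→3→9→0→8, push 1): res(9,0)=5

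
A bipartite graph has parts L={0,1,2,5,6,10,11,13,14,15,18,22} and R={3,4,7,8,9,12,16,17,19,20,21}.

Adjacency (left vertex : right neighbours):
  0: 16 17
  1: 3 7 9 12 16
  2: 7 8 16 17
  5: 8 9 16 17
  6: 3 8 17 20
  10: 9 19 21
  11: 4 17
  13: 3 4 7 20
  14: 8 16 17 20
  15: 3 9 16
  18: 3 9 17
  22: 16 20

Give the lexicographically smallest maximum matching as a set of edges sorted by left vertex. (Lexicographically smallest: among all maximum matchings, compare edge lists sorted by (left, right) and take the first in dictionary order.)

|M| = 10 (so the lex-smallest maximum matching has 10 edges)
process left vertices in ascending order; for each, take the smallest-labelled available neighbour that still permits 10 edges overall, or leave it unmatched if none does
lex-smallest matching: {0-16, 1-12, 2-7, 5-8, 6-3, 10-19, 11-4, 13-20, 14-17, 15-9}

Lex-smallest maximum matching: {(0,16), (1,12), (2,7), (5,8), (6,3), (10,19), (11,4), (13,20), (14,17), (15,9)}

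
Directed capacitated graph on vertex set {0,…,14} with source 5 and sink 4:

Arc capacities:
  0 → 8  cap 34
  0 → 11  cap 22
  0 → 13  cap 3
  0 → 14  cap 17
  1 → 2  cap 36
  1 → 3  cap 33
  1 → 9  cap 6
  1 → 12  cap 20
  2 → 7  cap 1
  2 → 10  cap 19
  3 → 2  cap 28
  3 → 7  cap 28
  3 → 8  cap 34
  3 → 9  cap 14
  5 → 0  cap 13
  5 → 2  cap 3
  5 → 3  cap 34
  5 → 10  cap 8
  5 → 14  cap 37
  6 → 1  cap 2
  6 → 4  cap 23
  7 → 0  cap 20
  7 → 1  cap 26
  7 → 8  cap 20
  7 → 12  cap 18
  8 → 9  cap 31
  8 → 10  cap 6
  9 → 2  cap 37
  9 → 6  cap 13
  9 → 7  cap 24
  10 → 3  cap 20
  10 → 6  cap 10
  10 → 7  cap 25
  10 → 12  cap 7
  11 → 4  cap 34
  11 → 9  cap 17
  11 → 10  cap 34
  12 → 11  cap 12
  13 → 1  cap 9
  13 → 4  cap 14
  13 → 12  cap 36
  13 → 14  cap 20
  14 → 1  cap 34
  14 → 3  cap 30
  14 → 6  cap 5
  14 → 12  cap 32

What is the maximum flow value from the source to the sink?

Maximum flow value: 60

augment #1: 5→0→11→4 bottleneck 13, total now 13
augment #2: 5→10→6→4 bottleneck 8, total now 21
augment #3: 5→14→6→4 bottleneck 5, total now 26
augment #4: 5→2→10→6→4 bottleneck 2, total now 28
augment #5: 5→3→9→6→4 bottleneck 8, total now 36
augment #6: 5→14→12→11→4 bottleneck 12, total now 48
augment #7: 5→2→7→0→11→4 bottleneck 1, total now 49
augment #8: 5→3→7→0→11→4 bottleneck 8, total now 57
augment #9: 5→3→7→0→13→4 bottleneck 3, total now 60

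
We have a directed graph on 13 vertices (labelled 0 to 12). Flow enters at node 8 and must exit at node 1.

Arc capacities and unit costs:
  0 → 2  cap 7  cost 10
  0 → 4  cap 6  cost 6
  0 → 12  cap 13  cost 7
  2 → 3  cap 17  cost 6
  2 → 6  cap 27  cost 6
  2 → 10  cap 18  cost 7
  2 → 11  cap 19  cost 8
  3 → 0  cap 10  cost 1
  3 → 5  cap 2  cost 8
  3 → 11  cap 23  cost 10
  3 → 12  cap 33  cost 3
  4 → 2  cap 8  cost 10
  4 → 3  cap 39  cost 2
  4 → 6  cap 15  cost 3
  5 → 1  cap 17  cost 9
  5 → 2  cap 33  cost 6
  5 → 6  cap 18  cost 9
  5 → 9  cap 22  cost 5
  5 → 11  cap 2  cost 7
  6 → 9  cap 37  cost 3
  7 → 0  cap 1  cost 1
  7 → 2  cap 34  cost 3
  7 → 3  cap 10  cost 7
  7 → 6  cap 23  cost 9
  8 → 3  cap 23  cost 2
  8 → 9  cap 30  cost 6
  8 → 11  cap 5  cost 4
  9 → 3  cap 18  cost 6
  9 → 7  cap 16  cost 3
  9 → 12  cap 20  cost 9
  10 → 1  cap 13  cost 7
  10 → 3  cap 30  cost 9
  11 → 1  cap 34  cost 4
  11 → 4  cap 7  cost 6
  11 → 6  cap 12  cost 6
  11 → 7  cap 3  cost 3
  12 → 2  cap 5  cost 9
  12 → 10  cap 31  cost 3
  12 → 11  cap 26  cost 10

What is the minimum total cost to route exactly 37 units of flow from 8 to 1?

shortest-cost path #1: 8→11→1 push 5 @ unit cost 8 (adds 40)
shortest-cost path #2: 8→3→12→10→1 push 13 @ unit cost 15 (adds 195)
shortest-cost path #3: 8→3→11→1 push 10 @ unit cost 16 (adds 160)
shortest-cost path #4: 8→9→7→2→11→1 push 9 @ unit cost 24 (adds 216)
total cost = 611

Minimum cost for 37 units: 611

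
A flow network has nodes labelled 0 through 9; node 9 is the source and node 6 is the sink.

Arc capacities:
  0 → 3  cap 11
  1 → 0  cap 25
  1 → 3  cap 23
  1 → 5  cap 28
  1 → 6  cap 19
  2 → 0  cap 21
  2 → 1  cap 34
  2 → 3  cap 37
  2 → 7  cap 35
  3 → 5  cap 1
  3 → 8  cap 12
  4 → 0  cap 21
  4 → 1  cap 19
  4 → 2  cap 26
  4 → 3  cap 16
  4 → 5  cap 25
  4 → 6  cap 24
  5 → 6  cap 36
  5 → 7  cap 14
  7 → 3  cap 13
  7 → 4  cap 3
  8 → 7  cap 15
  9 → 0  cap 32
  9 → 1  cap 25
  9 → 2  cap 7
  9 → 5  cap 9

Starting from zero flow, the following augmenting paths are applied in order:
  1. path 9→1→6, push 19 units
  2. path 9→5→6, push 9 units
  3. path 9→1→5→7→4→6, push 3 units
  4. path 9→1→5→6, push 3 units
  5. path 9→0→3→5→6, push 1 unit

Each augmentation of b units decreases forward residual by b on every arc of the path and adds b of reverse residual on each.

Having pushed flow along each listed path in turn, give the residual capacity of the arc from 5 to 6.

Residual capacity of (5,6): 23

after path 1 (9→1→6, push 19): res(5,6)=36
after path 2 (9→5→6, push 9): res(5,6)=27
after path 3 (9→1→5→7→4→6, push 3): res(5,6)=27
after path 4 (9→1→5→6, push 3): res(5,6)=24
after path 5 (9→0→3→5→6, push 1): res(5,6)=23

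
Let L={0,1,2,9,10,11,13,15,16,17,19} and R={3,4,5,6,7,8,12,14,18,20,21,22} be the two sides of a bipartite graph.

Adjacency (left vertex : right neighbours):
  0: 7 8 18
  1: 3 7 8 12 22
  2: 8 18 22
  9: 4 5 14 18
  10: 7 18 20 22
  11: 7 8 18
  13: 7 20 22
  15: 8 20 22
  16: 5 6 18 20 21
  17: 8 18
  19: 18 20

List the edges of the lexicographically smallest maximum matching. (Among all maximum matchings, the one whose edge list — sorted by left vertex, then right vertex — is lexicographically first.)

Lex-smallest maximum matching: {(0,7), (1,3), (2,8), (9,4), (10,18), (13,20), (15,22), (16,5)}

|M| = 8 (so the lex-smallest maximum matching has 8 edges)
process left vertices in ascending order; for each, take the smallest-labelled available neighbour that still permits 8 edges overall, or leave it unmatched if none does
lex-smallest matching: {0-7, 1-3, 2-8, 9-4, 10-18, 13-20, 15-22, 16-5}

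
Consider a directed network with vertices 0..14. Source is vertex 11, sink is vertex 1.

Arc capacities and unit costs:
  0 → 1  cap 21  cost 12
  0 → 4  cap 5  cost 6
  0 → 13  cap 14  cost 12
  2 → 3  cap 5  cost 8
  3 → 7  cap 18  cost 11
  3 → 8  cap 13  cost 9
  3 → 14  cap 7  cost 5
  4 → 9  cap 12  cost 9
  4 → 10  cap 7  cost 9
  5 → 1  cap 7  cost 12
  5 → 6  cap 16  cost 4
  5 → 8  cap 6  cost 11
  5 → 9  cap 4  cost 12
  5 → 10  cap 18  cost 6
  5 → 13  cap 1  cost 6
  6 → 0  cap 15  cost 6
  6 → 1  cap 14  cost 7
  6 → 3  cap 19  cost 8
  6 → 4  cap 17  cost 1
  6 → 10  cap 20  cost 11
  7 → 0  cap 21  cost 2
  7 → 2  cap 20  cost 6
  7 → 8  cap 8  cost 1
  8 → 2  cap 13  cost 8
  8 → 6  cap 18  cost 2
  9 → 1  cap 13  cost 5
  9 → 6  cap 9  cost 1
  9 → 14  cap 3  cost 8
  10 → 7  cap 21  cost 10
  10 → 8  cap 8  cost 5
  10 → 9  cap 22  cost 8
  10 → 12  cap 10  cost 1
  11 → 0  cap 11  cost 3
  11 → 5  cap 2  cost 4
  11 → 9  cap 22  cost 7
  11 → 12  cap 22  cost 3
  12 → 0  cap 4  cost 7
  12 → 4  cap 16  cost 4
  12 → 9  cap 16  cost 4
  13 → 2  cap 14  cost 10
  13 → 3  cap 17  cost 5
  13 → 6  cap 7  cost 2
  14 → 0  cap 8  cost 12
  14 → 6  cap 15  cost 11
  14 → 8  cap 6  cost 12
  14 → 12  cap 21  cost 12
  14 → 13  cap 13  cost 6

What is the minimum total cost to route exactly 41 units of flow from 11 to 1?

Minimum cost for 41 units: 634

shortest-cost path #1: 11→9→1 push 13 @ unit cost 12 (adds 156)
shortest-cost path #2: 11→0→1 push 11 @ unit cost 15 (adds 165)
shortest-cost path #3: 11→5→6→1 push 2 @ unit cost 15 (adds 30)
shortest-cost path #4: 11→9→6→1 push 9 @ unit cost 15 (adds 135)
shortest-cost path #5: 11→12→0→1 push 4 @ unit cost 22 (adds 88)
shortest-cost path #6: 11→12→4→10→8→6→1 push 2 @ unit cost 30 (adds 60)
total cost = 634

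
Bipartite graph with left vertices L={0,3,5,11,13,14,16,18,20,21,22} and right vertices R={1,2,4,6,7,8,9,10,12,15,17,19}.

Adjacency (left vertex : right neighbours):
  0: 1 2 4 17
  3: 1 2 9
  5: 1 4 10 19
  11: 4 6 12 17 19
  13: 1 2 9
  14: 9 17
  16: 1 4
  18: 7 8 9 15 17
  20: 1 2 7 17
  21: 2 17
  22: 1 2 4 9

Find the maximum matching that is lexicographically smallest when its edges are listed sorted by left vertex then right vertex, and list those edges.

Lex-smallest maximum matching: {(0,1), (3,2), (5,10), (11,6), (13,9), (14,17), (16,4), (18,8), (20,7)}

|M| = 9 (so the lex-smallest maximum matching has 9 edges)
process left vertices in ascending order; for each, take the smallest-labelled available neighbour that still permits 9 edges overall, or leave it unmatched if none does
lex-smallest matching: {0-1, 3-2, 5-10, 11-6, 13-9, 14-17, 16-4, 18-8, 20-7}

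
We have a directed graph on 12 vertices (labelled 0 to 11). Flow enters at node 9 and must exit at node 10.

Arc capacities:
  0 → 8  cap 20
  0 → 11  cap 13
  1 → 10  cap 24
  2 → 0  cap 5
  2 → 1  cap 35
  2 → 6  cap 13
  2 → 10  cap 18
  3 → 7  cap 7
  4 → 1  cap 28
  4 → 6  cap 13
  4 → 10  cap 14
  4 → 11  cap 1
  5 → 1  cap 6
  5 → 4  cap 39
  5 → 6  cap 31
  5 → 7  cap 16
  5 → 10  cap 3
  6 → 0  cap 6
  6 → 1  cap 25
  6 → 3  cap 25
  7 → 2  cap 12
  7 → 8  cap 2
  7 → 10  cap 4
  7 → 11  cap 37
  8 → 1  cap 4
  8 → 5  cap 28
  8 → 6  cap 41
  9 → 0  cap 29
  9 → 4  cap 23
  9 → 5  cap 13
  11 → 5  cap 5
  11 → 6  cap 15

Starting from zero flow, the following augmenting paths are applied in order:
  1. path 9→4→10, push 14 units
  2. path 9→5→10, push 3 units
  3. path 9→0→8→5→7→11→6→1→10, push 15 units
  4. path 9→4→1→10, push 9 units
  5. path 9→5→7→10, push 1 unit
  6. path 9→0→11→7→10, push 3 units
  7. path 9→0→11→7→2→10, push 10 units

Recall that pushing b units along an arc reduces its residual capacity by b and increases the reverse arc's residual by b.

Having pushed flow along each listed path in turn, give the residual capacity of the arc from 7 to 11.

after path 1 (9→4→10, push 14): res(7,11)=37
after path 2 (9→5→10, push 3): res(7,11)=37
after path 3 (9→0→8→5→7→11→6→1→10, push 15): res(7,11)=22
after path 4 (9→4→1→10, push 9): res(7,11)=22
after path 5 (9→5→7→10, push 1): res(7,11)=22
after path 6 (9→0→11→7→10, push 3): res(7,11)=25
after path 7 (9→0→11→7→2→10, push 10): res(7,11)=35

Residual capacity of (7,11): 35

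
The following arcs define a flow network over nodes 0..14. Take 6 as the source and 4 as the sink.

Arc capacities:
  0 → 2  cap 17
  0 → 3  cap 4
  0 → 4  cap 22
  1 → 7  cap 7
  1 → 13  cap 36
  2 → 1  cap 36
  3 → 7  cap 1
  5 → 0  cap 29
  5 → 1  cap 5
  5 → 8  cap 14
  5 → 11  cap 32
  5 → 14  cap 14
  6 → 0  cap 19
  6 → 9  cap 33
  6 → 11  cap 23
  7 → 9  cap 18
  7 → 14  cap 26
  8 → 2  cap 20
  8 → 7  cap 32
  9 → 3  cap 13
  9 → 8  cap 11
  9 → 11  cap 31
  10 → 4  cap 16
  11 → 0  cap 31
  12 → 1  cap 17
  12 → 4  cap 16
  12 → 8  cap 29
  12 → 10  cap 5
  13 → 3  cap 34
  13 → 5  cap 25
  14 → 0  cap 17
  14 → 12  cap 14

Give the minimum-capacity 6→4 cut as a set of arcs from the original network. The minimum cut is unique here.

augment #1: 6→0→4 push 19
augment #2: 6→11→0→4 push 3
augment #3: 6→9→3→7→14→12→4 push 1
augment #4: 6→9→8→7→14→12→4 push 11
augment #5: 6→11→0→2→1→7→14→12→4 push 2
max flow = 36; residual-reachable set from 6 gives S-side
cut edges (S→T): {(0,4), (14,12)} total cap 36

Min-cut arcs: {(0,4), (14,12)} (total capacity 36)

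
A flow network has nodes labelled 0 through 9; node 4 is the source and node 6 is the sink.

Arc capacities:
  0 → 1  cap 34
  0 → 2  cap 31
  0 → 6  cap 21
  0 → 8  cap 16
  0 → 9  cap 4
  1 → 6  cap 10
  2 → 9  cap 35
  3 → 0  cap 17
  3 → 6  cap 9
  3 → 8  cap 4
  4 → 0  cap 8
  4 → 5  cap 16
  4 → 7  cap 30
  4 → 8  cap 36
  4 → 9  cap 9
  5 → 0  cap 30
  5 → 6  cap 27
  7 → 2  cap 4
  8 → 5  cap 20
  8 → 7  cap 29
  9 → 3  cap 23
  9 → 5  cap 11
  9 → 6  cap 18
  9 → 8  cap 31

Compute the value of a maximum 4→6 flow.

Maximum flow value: 57

augment #1: 4→0→6 bottleneck 8, total now 8
augment #2: 4→5→6 bottleneck 16, total now 24
augment #3: 4→9→6 bottleneck 9, total now 33
augment #4: 4→8→5→6 bottleneck 11, total now 44
augment #5: 4→7→2→9→6 bottleneck 4, total now 48
augment #6: 4→8→5→0→6 bottleneck 9, total now 57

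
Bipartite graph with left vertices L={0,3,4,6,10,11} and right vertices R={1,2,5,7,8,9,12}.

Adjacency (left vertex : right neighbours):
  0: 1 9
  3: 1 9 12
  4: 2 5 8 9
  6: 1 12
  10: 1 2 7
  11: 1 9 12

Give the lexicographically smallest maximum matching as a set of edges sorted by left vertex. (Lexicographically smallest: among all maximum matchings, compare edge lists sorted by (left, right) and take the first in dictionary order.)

|M| = 5 (so the lex-smallest maximum matching has 5 edges)
process left vertices in ascending order; for each, take the smallest-labelled available neighbour that still permits 5 edges overall, or leave it unmatched if none does
lex-smallest matching: {0-1, 3-9, 4-2, 6-12, 10-7}

Lex-smallest maximum matching: {(0,1), (3,9), (4,2), (6,12), (10,7)}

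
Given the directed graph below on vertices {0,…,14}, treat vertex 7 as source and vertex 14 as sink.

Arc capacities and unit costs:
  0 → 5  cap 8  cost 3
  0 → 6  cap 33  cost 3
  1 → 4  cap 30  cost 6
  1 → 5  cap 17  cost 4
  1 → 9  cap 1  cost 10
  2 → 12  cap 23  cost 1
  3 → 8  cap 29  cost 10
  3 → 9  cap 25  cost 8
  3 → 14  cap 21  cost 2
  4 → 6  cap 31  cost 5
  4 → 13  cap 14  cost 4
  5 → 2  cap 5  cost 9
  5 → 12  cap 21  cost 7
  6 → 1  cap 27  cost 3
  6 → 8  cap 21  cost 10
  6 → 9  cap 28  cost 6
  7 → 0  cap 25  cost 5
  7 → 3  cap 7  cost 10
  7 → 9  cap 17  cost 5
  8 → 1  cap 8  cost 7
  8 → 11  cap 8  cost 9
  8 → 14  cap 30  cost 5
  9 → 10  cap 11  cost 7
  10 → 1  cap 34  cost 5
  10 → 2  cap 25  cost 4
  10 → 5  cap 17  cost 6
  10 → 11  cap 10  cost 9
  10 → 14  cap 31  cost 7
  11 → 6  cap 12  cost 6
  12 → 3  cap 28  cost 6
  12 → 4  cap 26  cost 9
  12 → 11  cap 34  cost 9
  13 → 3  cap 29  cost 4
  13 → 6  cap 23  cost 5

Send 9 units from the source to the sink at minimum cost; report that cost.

shortest-cost path #1: 7→3→14 push 7 @ unit cost 12 (adds 84)
shortest-cost path #2: 7→9→10→14 push 2 @ unit cost 19 (adds 38)
total cost = 122

Minimum cost for 9 units: 122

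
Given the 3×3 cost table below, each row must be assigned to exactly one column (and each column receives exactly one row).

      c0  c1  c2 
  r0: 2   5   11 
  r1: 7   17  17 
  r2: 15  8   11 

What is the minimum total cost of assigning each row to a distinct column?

Minimum assignment cost: 23

optimal assignment: row0→col1 (cost 5), row1→col0 (cost 7), row2→col2 (cost 11)
total = 5 + 7 + 11 = 23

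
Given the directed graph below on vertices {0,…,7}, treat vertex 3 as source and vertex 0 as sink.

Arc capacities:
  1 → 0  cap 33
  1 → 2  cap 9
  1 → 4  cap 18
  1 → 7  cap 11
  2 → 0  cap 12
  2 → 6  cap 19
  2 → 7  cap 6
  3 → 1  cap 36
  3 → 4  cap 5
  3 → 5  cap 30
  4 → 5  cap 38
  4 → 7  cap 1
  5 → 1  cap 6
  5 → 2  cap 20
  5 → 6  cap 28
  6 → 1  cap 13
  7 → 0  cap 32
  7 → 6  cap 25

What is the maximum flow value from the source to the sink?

Maximum flow value: 63

augment #1: 3→1→0 bottleneck 33, total now 33
augment #2: 3→1→2→0 bottleneck 3, total now 36
augment #3: 3→4→7→0 bottleneck 1, total now 37
augment #4: 3→5→2→0 bottleneck 9, total now 46
augment #5: 3→5→1→7→0 bottleneck 6, total now 52
augment #6: 3→5→2→7→0 bottleneck 6, total now 58
augment #7: 3→5→2→1→7→0 bottleneck 3, total now 61
augment #8: 3→5→6→1→7→0 bottleneck 2, total now 63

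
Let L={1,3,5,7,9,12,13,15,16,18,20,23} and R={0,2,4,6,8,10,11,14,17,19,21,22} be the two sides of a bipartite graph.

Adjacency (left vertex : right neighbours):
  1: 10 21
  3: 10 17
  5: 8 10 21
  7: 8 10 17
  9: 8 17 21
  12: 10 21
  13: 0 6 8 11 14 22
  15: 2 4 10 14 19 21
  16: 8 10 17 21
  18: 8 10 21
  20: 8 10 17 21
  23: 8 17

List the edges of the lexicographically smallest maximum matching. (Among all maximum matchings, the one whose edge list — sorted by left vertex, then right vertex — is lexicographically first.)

|M| = 6 (so the lex-smallest maximum matching has 6 edges)
process left vertices in ascending order; for each, take the smallest-labelled available neighbour that still permits 6 edges overall, or leave it unmatched if none does
lex-smallest matching: {1-10, 3-17, 5-8, 9-21, 13-0, 15-2}

Lex-smallest maximum matching: {(1,10), (3,17), (5,8), (9,21), (13,0), (15,2)}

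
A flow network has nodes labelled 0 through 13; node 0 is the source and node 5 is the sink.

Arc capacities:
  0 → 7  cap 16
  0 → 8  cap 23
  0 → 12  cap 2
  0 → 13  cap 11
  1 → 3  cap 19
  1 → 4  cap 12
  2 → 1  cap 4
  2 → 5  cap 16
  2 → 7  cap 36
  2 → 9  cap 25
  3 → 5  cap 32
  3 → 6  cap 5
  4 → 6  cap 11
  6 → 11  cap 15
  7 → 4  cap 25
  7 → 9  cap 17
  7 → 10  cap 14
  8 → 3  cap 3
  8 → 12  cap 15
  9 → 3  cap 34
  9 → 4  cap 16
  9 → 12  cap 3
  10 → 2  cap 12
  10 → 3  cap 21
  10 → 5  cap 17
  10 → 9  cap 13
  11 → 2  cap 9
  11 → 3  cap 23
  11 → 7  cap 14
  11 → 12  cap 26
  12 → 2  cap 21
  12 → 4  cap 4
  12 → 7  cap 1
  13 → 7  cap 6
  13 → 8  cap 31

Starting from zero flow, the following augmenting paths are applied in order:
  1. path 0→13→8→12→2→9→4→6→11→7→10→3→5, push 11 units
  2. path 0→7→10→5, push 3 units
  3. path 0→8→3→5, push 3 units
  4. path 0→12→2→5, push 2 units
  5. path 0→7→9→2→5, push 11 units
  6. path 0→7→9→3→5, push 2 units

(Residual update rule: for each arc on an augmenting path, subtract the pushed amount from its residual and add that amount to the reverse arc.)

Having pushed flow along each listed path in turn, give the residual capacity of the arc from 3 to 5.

after path 1 (0→13→8→12→2→9→4→6→11→7→10→3→5, push 11): res(3,5)=21
after path 2 (0→7→10→5, push 3): res(3,5)=21
after path 3 (0→8→3→5, push 3): res(3,5)=18
after path 4 (0→12→2→5, push 2): res(3,5)=18
after path 5 (0→7→9→2→5, push 11): res(3,5)=18
after path 6 (0→7→9→3→5, push 2): res(3,5)=16

Residual capacity of (3,5): 16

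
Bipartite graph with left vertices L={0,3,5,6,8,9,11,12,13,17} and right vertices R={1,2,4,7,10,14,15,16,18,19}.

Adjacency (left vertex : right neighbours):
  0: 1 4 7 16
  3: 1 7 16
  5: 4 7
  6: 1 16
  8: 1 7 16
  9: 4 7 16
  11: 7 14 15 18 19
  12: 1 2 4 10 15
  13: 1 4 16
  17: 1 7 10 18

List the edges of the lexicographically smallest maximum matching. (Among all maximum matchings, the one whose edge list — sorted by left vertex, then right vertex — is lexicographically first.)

|M| = 7 (so the lex-smallest maximum matching has 7 edges)
process left vertices in ascending order; for each, take the smallest-labelled available neighbour that still permits 7 edges overall, or leave it unmatched if none does
lex-smallest matching: {0-1, 3-7, 5-4, 6-16, 11-14, 12-2, 17-10}

Lex-smallest maximum matching: {(0,1), (3,7), (5,4), (6,16), (11,14), (12,2), (17,10)}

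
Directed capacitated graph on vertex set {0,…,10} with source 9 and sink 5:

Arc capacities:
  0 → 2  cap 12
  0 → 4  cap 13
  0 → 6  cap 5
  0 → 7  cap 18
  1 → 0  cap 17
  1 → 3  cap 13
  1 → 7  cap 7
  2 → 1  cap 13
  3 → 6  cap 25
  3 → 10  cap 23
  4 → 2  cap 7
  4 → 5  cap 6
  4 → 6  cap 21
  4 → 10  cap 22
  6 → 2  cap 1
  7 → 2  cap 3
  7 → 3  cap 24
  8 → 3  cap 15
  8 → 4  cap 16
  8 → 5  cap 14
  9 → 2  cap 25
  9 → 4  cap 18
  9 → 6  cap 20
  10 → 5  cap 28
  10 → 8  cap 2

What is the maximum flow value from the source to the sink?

Maximum flow value: 31

augment #1: 9→4→5 bottleneck 6, total now 6
augment #2: 9→4→10→5 bottleneck 12, total now 18
augment #3: 9→2→1→3→10→5 bottleneck 13, total now 31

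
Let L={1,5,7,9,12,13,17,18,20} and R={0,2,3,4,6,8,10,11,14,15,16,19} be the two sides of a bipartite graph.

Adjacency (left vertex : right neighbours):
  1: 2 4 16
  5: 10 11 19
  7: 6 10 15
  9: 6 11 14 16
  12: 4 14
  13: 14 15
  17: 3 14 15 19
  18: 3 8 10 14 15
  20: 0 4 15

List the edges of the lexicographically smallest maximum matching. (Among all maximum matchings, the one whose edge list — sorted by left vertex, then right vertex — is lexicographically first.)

Lex-smallest maximum matching: {(1,2), (5,10), (7,6), (9,11), (12,4), (13,14), (17,3), (18,8), (20,0)}

|M| = 9 (so the lex-smallest maximum matching has 9 edges)
process left vertices in ascending order; for each, take the smallest-labelled available neighbour that still permits 9 edges overall, or leave it unmatched if none does
lex-smallest matching: {1-2, 5-10, 7-6, 9-11, 12-4, 13-14, 17-3, 18-8, 20-0}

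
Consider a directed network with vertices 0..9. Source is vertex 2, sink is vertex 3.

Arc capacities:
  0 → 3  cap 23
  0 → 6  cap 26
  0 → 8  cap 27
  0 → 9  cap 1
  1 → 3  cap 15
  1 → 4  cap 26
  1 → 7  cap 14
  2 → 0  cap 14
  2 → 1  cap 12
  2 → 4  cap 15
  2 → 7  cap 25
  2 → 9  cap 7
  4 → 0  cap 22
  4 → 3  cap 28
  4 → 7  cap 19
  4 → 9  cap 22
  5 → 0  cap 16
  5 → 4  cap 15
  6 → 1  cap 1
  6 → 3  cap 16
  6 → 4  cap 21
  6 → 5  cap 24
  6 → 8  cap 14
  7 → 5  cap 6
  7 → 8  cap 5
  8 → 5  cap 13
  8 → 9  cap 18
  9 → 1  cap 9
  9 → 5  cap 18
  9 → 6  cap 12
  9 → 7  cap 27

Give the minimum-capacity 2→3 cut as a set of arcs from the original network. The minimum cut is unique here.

Min-cut arcs: {(2,0), (2,1), (2,4), (2,9), (7,5), (7,8)} (total capacity 59)

augment #1: 2→0→3 push 14
augment #2: 2→1→3 push 12
augment #3: 2→4→3 push 15
augment #4: 2→9→1→3 push 3
augment #5: 2→9→6→3 push 4
augment #6: 2→7→5→0→3 push 6
augment #7: 2→7→8→5→0→3 push 3
augment #8: 2→7→8→5→4→3 push 2
max flow = 59; residual-reachable set from 2 gives S-side
cut edges (S→T): {(2,0), (2,1), (2,4), (2,9), (7,5), (7,8)} total cap 59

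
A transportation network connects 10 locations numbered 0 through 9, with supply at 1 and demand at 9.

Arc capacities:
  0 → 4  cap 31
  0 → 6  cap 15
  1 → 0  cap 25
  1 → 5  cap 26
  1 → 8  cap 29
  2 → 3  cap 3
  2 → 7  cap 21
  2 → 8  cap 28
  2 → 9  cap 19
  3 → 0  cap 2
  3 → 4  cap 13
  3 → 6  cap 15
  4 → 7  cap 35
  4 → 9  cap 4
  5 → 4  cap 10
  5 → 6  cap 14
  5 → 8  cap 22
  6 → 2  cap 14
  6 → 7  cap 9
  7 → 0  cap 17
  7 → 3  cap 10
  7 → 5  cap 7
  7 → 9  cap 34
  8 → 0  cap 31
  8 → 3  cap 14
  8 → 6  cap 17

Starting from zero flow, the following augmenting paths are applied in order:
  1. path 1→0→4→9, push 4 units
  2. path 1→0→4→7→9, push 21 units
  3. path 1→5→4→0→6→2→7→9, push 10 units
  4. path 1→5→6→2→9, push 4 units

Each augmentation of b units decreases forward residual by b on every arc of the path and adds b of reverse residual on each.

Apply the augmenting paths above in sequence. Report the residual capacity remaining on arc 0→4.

Residual capacity of (0,4): 16

after path 1 (1→0→4→9, push 4): res(0,4)=27
after path 2 (1→0→4→7→9, push 21): res(0,4)=6
after path 3 (1→5→4→0→6→2→7→9, push 10): res(0,4)=16
after path 4 (1→5→6→2→9, push 4): res(0,4)=16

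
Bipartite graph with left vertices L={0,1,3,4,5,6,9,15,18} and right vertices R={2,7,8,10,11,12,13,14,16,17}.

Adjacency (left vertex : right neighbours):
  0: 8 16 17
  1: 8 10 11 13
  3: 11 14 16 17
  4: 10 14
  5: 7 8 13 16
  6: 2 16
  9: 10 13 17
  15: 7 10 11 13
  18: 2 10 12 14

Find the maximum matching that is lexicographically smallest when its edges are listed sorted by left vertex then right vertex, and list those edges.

Lex-smallest maximum matching: {(0,8), (1,10), (3,11), (4,14), (5,7), (6,2), (9,17), (15,13), (18,12)}

|M| = 9 (so the lex-smallest maximum matching has 9 edges)
process left vertices in ascending order; for each, take the smallest-labelled available neighbour that still permits 9 edges overall, or leave it unmatched if none does
lex-smallest matching: {0-8, 1-10, 3-11, 4-14, 5-7, 6-2, 9-17, 15-13, 18-12}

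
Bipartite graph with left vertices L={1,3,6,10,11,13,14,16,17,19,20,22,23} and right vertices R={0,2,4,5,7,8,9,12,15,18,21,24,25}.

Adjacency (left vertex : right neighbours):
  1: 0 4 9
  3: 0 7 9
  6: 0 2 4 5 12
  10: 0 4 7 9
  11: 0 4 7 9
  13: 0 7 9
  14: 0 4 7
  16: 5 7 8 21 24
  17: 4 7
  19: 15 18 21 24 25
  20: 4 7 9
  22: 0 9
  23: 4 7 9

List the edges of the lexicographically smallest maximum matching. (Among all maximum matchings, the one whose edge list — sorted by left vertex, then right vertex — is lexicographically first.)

Lex-smallest maximum matching: {(1,0), (3,7), (6,2), (10,4), (11,9), (16,5), (19,15)}

|M| = 7 (so the lex-smallest maximum matching has 7 edges)
process left vertices in ascending order; for each, take the smallest-labelled available neighbour that still permits 7 edges overall, or leave it unmatched if none does
lex-smallest matching: {1-0, 3-7, 6-2, 10-4, 11-9, 16-5, 19-15}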